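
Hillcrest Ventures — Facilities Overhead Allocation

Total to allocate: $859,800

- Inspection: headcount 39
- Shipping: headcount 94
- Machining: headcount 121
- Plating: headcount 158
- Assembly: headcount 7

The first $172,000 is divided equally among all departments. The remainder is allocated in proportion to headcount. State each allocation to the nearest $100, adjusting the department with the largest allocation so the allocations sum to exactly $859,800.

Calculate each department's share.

Inspection: $98,400 | Shipping: $188,700 | Machining: $233,000 | Plating: $293,800 | Assembly: $45,900

Equal tier: $172,000 ÷ 5 = $34,400 apiece.
Remainder $687,800 by headcount (total 419): Inspection 64,019.57 → $64,000; Shipping 154,303.58 → $154,300; Machining 198,624.82 → $198,600; Plating 259,361.34 → $259,400; Assembly 11,490.69 → $11,500.
Totals: Inspection $34,400 + $64,000 = $98,400; Shipping $34,400 + $154,300 = $188,700; Machining $34,400 + $198,600 = $233,000; Plating $34,400 + $259,400 = $293,800; Assembly $34,400 + $11,500 = $45,900.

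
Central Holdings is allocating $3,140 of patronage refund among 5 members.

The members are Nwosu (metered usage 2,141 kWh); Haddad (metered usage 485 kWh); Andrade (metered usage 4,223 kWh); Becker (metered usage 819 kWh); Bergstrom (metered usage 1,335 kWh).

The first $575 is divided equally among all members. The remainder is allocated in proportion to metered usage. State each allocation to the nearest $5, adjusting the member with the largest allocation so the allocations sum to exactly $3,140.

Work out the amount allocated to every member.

Nwosu: $725 · Haddad: $255 · Andrade: $1,315 · Becker: $350 · Bergstrom: $495

First tranche $575 split equally: $115 each.
Remainder $2,565 by metered usage (total 9,003): Nwosu 609.98 → $610; Haddad 138.18 → $140; Andrade 1,203.15 → $1,205; Becker 233.34 → $235; Bergstrom 380.35 → $380.
Rounding difference −$5 on remainder applied to Andrade.
Totals: Nwosu $115 + $610 = $725; Haddad $115 + $140 = $255; Andrade $115 + $1,200 = $1,315; Becker $115 + $235 = $350; Bergstrom $115 + $380 = $495.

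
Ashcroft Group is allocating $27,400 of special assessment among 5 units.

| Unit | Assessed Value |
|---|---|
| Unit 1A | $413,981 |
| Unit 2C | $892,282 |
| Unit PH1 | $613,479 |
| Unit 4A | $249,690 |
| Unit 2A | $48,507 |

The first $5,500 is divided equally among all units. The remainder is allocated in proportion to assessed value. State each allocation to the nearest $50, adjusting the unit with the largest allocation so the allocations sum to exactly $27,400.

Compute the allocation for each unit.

Unit 1A: $5,200 · Unit 2C: $9,900 · Unit PH1: $7,150 · Unit 4A: $3,550 · Unit 2A: $1,600

Equal tier: $5,500 ÷ 5 = $1,100 apiece.
Remainder $21,900 by assessed value (total 2,217,939): Unit 1A 4,087.66 → $4,100; Unit 2C 8,810.42 → $8,800; Unit PH1 6,057.51 → $6,050; Unit 4A 2,465.45 → $2,450; Unit 2A 478.96 → $500.
Totals: Unit 1A $1,100 + $4,100 = $5,200; Unit 2C $1,100 + $8,800 = $9,900; Unit PH1 $1,100 + $6,050 = $7,150; Unit 4A $1,100 + $2,450 = $3,550; Unit 2A $1,100 + $500 = $1,600.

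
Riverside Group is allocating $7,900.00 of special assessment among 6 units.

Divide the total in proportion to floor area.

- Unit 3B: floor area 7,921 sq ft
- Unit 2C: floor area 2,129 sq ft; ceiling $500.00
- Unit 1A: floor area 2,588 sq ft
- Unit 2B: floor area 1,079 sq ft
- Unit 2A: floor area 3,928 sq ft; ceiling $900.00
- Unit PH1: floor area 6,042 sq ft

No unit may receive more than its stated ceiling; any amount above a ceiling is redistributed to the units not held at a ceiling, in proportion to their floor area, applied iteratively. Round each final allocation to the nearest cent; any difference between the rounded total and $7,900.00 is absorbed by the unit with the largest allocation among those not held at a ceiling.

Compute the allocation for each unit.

Unit 3B: $2,920.39; Unit 2C: $500.00; Unit 1A: $954.17; Unit 2B: $397.82; Unit 2A: $900.00; Unit PH1: $2,227.62

Total floor area = 23,687.
Unconstrained shares: Unit 3B 2,641.7824; Unit 2C 710.0561; Unit 1A 863.1401; Unit 2B 359.8641; Unit 2A 1,310.0519; Unit PH1 2,015.1053.
Cap binds for Unit 2C ($500.00), Unit 2A ($900.00); remaining pool $6,500.00 reallocated over remaining floor area 17,630.
Redistributed shares: Unit 3B 2,920.3914 → $2,920.39; Unit 1A 954.1690 → $954.17; Unit 2B 397.8162 → $397.82; Unit PH1 2,227.6234 → $2,227.62.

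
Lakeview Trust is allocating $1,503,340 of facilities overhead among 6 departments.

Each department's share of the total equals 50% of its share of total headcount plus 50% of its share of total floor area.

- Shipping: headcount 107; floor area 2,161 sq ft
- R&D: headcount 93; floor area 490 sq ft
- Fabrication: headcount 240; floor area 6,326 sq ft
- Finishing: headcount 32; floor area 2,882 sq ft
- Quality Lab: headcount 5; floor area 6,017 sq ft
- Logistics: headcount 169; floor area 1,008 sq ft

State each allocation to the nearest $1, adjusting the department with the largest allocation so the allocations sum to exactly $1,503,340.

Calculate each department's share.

Headcount total 646; floor area total 18,884.
Blended shares (50% headcount + 50% floor area): Shipping 0.1400; R&D 0.0850; Fabrication 0.3533; Finishing 0.1011; Quality Lab 0.1632; Logistics 0.1575.
Unrounded shares: Shipping 210,520.35; R&D 127,716.81; Fabrication 531,062.08; Finishing 151,951.27; Quality Lab 245,322.14; Logistics 236,767.35.
Rounded to nearest $1: Shipping $210,520; R&D $127,717; Fabrication $531,062; Finishing $151,951; Quality Lab $245,322; Logistics $236,767. Sum = $1,503,339.
Difference $1,503,340 − $1,503,339 = +$1 applied to largest allocation (Fabrication): Fabrication becomes $531,063.

Shipping: $210,520 | R&D: $127,717 | Fabrication: $531,063 | Finishing: $151,951 | Quality Lab: $245,322 | Logistics: $236,767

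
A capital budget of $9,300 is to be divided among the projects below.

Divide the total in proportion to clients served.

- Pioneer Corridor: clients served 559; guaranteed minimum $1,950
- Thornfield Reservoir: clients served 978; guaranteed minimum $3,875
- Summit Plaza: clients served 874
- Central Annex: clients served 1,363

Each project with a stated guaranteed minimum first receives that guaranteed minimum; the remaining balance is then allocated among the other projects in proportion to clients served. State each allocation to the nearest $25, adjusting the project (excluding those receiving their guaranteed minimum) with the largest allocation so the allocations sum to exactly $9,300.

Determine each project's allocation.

Pioneer Corridor: $1,950 | Thornfield Reservoir: $3,875 | Summit Plaza: $1,350 | Central Annex: $2,125

Minimums first: Pioneer Corridor $1,950; Thornfield Reservoir $3,875. Balance $3,475.
Balance split over remaining clients served 2,237: Summit Plaza 1,357.69 → $1,350; Central Annex 2,117.31 → $2,125.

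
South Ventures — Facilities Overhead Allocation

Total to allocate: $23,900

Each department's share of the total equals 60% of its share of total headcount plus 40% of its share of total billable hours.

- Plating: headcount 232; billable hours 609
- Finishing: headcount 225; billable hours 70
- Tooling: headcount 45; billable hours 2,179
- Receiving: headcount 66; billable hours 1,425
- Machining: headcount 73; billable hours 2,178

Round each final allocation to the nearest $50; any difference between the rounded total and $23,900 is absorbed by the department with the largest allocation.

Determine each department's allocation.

Headcount total 641; billable hours total 6,461.
Combined weights (60% headcount + 40% billable hours): Plating 0.2549; Finishing 0.2149; Tooling 0.1770; Receiving 0.1500; Machining 0.2032.
Raw shares: Plating 6,091.25; Finishing 5,137.12; Tooling 4,230.86; Receiving 3,585.00; Machining 4,855.78.
At nearest $50: Plating $6,100; Finishing $5,150; Tooling $4,250; Receiving $3,600; Machining $4,850. Sum = $23,950.
Difference $23,900 − $23,950 = −$50 applied to largest allocation (Plating): Plating becomes $6,050.

Plating: $6,050 | Finishing: $5,150 | Tooling: $4,250 | Receiving: $3,600 | Machining: $4,850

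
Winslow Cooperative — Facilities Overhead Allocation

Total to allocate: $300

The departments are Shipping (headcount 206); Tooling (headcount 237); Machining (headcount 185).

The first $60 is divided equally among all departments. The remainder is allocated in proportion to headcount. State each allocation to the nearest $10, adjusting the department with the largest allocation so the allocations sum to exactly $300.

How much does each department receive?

$60 shared equally gives $20 per department.
Remainder $240 by headcount (total 628): Shipping 78.73 → $80; Tooling 90.57 → $90; Machining 70.70 → $70.
Totals: Shipping $20 + $80 = $100; Tooling $20 + $90 = $110; Machining $20 + $70 = $90.

Shipping: $100 | Tooling: $110 | Machining: $90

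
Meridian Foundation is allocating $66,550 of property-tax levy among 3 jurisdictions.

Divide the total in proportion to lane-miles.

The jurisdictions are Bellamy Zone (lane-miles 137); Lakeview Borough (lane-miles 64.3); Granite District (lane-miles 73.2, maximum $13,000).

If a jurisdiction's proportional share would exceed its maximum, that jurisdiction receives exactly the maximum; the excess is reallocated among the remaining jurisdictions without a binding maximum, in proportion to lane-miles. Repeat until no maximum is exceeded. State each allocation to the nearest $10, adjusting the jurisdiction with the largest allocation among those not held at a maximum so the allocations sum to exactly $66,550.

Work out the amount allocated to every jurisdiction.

Lane-miles total: 274.5.
Unconstrained shares: Bellamy Zone 33,214.39; Lakeview Borough 15,588.94; Granite District 17,746.67.
Capped: Granite District ($13,000); residual $53,550 reallocated over remaining lane-miles 201.3.
Remaining shares: Bellamy Zone 36,444.86 → $36,440; Lakeview Borough 17,105.14 → $17,110.

Bellamy Zone: $36,440 · Lakeview Borough: $17,110 · Granite District: $13,000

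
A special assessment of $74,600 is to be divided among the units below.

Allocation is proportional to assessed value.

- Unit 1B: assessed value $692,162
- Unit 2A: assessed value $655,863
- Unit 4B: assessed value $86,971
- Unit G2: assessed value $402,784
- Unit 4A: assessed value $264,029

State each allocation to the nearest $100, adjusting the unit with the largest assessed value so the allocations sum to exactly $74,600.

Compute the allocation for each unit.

Assessed value total: 692,162 + 655,863 + 86,971 + 402,784 + 264,029 = 2,101,809.
Proportional shares: Unit 1B 24,567.07; Unit 2A 23,278.70; Unit 4B 3,086.88; Unit G2 14,296.11; Unit 4A 9,371.24.
At nearest $100: Unit 1B $24,600; Unit 2A $23,300; Unit 4B $3,100; Unit G2 $14,300; Unit 4A $9,400. Sum = $74,700.
Difference $74,600 − $74,700 = −$100 applied to largest assessed value (Unit 1B): Unit 1B becomes $24,500.

Unit 1B: $24,500; Unit 2A: $23,300; Unit 4B: $3,100; Unit G2: $14,300; Unit 4A: $9,400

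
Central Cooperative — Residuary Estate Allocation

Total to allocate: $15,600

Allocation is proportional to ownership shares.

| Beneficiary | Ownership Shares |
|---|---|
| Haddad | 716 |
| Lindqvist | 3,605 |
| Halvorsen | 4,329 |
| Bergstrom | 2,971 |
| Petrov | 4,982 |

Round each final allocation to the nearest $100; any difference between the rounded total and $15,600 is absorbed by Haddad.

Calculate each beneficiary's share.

Sum of ownership shares: 16,603.
Proportional shares: Haddad 716/16,603 × $15,600 = 672.75; Lindqvist 3,605/16,603 × $15,600 = 3,387.22; Halvorsen 4,329/16,603 × $15,600 = 4,067.48; Bergstrom 2,971/16,603 × $15,600 = 2,791.52; Petrov 4,982/16,603 × $15,600 = 4,681.03.
At nearest $100: Haddad $700; Lindqvist $3,400; Halvorsen $4,100; Bergstrom $2,800; Petrov $4,700. Sum = $15,700.
Difference $15,600 − $15,700 = −$100 applied to Haddad: Haddad becomes $600.

Haddad: $600; Lindqvist: $3,400; Halvorsen: $4,100; Bergstrom: $2,800; Petrov: $4,700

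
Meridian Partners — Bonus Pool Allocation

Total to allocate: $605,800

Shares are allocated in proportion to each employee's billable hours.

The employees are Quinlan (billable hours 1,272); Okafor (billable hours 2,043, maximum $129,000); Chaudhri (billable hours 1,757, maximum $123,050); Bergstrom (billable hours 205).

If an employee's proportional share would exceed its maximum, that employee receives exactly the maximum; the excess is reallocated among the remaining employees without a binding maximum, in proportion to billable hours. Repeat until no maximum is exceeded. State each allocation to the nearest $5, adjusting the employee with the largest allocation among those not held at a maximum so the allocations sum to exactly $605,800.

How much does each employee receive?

Total billable hours = 5,277.
Unconstrained shares: Quinlan 146,025.70; Okafor 234,536.55; Chaudhri 201,703.73; Bergstrom 23,534.02.
Capped: Okafor ($129,000), Chaudhri ($123,050); balance $353,750 reallocated over remaining billable hours 1,477.
Remaining shares: Quinlan 304,651.32 → $304,650; Bergstrom 49,098.68 → $49,100.

Quinlan: $304,650; Okafor: $129,000; Chaudhri: $123,050; Bergstrom: $49,100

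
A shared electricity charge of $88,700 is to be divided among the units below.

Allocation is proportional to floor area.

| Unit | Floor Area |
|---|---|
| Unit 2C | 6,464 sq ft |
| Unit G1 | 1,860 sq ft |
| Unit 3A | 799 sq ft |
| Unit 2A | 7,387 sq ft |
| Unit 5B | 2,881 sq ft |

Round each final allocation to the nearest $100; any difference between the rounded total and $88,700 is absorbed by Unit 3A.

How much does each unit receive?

Total floor area = 19,391.
Proportional shares: Unit 2C 6,464/19,391 × $88,700 = 29,568.19; Unit G1 1,860/19,391 × $88,700 = 8,508.17; Unit 3A 799/19,391 × $88,700 = 3,654.86; Unit 2A 7,387/19,391 × $88,700 = 33,790.26; Unit 5B 2,881/19,391 × $88,700 = 13,178.52.
After rounding ($100): Unit 2C $29,600; Unit G1 $8,500; Unit 3A $3,700; Unit 2A $33,800; Unit 5B $13,200. Sum = $88,800.
Difference $88,700 − $88,800 = −$100 applied to Unit 3A: Unit 3A becomes $3,600.

Unit 2C: $29,600 · Unit G1: $8,500 · Unit 3A: $3,600 · Unit 2A: $33,800 · Unit 5B: $13,200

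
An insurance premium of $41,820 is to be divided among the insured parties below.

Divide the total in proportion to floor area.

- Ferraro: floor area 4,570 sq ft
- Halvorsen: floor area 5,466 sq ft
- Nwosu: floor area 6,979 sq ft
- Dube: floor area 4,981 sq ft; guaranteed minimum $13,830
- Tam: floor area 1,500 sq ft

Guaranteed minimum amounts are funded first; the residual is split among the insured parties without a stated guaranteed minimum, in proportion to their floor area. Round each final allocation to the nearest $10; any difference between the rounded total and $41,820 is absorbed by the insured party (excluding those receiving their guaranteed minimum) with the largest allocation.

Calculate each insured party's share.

Ferraro: $6,910 · Halvorsen: $8,260 · Nwosu: $10,550 · Dube: $13,830 · Tam: $2,270

Fund the minimums — Dube $13,830. Remaining pool $27,990.
Remaining pool split over remaining floor area 18,515: Ferraro 6,908.68 → $6,910; Halvorsen 8,263.21 → $8,260; Nwosu 10,550.48 → $10,550; Tam 2,267.62 → $2,270.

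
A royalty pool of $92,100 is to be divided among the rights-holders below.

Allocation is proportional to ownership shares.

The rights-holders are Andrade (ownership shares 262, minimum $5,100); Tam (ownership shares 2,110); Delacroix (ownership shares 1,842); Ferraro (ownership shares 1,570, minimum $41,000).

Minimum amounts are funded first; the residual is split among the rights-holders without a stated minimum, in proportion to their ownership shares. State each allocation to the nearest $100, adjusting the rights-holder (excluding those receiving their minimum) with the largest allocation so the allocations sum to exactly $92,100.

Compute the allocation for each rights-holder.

Andrade: $5,100; Tam: $24,600; Delacroix: $21,400; Ferraro: $41,000

Minimums first: Andrade $5,100; Ferraro $41,000. Residual $46,000.
Residual split over remaining ownership shares 3,952: Tam 24,559.72 → $24,600; Delacroix 21,440.28 → $21,400.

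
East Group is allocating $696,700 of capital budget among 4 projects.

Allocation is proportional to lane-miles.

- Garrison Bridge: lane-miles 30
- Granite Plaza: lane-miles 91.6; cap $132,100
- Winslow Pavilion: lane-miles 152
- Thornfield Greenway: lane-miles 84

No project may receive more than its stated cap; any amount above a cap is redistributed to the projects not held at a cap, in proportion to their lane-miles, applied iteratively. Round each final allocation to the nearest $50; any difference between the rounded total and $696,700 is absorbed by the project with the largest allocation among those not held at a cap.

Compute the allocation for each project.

Lane-miles total: 357.6.
Pro-rata shares before constraints: Garrison Bridge 58,447.99; Granite Plaza 178,461.19; Winslow Pavilion 296,136.47; Thornfield Greenway 163,654.36.
Cap binds for Granite Plaza ($132,100); residual $564,600 reallocated over remaining lane-miles 266.
Remaining shares: Garrison Bridge 63,676.69 → $63,700; Winslow Pavilion 322,628.57 → $322,650; Thornfield Greenway 178,294.74 → $178,300.
Rounding difference −$50 applied to Winslow Pavilion → $322,600.

Garrison Bridge: $63,700; Granite Plaza: $132,100; Winslow Pavilion: $322,600; Thornfield Greenway: $178,300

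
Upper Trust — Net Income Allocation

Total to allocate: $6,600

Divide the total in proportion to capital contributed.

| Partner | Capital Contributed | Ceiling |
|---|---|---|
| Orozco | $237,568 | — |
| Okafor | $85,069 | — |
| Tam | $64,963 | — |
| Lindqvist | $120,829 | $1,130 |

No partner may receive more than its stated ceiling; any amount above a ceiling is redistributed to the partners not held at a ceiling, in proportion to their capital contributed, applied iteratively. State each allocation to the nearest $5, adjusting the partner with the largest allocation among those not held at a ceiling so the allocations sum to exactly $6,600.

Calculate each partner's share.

Orozco: $3,355; Okafor: $1,200; Tam: $915; Lindqvist: $1,130

Sum of capital contributed: 508,429.
Pro-rata shares before constraints: Orozco 3,083.91; Okafor 1,104.29; Tam 843.30; Lindqvist 1,568.50.
Capped: Lindqvist ($1,130); balance $5,470 reallocated over remaining capital contributed 387,600.
Shares after redistribution: Orozco 3,352.68 → $3,355; Okafor 1,200.54 → $1,200; Tam 916.79 → $915.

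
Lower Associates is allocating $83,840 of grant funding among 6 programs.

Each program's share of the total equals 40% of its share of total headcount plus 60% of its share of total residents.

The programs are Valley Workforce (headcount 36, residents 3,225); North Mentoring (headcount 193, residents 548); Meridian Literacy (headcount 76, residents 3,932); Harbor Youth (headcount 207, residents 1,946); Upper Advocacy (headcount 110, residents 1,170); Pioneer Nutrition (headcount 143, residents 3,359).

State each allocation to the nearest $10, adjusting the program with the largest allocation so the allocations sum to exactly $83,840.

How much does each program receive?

Valley Workforce: $13,020; North Mentoring: $10,400; Meridian Literacy: $17,280; Harbor Youth: $15,980; Upper Advocacy: $8,970; Pioneer Nutrition: $18,190

Totals — headcount 765, residents 14,180.
Composite weights (40% headcount + 60% residents): Valley Workforce 0.1553; North Mentoring 0.1241; Meridian Literacy 0.2061; Harbor Youth 0.1906; Upper Advocacy 0.1070; Pioneer Nutrition 0.2169.
Raw shares: Valley Workforce 13,018.95; North Mentoring 10,404.76; Meridian Literacy 17,280.58; Harbor Youth 15,977.94; Upper Advocacy 8,972.78; Pioneer Nutrition 18,184.98.
At nearest $10: Valley Workforce $13,020; North Mentoring $10,400; Meridian Literacy $17,280; Harbor Youth $15,980; Upper Advocacy $8,970; Pioneer Nutrition $18,180. Sum = $83,830.
Difference $83,840 − $83,830 = +$10 applied to largest allocation (Pioneer Nutrition): Pioneer Nutrition becomes $18,190.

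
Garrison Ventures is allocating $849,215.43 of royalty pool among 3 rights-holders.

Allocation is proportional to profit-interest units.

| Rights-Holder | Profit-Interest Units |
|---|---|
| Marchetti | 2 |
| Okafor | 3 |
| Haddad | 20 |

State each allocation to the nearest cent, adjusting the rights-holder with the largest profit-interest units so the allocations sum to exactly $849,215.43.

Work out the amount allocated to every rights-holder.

Marchetti: $67,937.23 | Okafor: $101,905.85 | Haddad: $679,372.35

Total profit-interest units = 2 + 3 + 20 = 25.
Proportional shares: Marchetti 67,937.2344; Okafor 101,905.8516; Haddad 679,372.3440.
After rounding (cent): Marchetti $67,937.23; Okafor $101,905.85; Haddad $679,372.34. Sum = $849,215.42.
Difference $849,215.43 − $849,215.42 = +$0.01 applied to largest profit-interest units (Haddad): Haddad becomes $679,372.35.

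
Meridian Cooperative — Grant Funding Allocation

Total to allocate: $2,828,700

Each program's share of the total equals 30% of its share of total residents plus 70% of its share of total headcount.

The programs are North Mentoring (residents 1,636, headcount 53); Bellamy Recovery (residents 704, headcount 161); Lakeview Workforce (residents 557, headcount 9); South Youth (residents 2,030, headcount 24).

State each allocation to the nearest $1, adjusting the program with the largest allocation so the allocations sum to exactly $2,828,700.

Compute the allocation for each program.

North Mentoring: $706,657 · Bellamy Recovery: $1,411,920 · Lakeview Workforce: $168,085 · South Youth: $542,038

Totals — residents 4,927, headcount 247.
Blended shares (30% residents + 70% headcount): North Mentoring 0.2498; Bellamy Recovery 0.4991; Lakeview Workforce 0.0594; South Youth 0.1916.
Unrounded shares: North Mentoring 706,656.78; Bellamy Recovery 1,411,920.56; Lakeview Workforce 168,084.85; South Youth 542,037.82.
At nearest $1: North Mentoring $706,657; Bellamy Recovery $1,411,921; Lakeview Workforce $168,085; South Youth $542,038. Sum = $2,828,701.
Difference $2,828,700 − $2,828,701 = −$1 applied to largest allocation (Bellamy Recovery): Bellamy Recovery becomes $1,411,920.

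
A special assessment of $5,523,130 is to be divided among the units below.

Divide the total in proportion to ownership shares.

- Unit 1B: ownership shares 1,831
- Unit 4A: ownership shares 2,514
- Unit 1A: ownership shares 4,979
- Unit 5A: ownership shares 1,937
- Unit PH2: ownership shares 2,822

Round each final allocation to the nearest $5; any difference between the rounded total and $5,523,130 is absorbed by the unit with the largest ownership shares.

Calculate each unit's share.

Combined ownership shares = 1,831 + 2,514 + 4,979 + 1,937 + 2,822 = 14,083.
Raw shares: Unit 1B 718,089.26; Unit 4A 985,951.06; Unit 1A 1,952,685.10; Unit 5A 759,660.78; Unit PH2 1,106,743.79.
Rounded to nearest $5: Unit 1B $718,090; Unit 4A $985,950; Unit 1A $1,952,685; Unit 5A $759,660; Unit PH2 $1,106,745. Sum = $5,523,130.
No rounding difference to absorb.

Unit 1B: $718,090 · Unit 4A: $985,950 · Unit 1A: $1,952,685 · Unit 5A: $759,660 · Unit PH2: $1,106,745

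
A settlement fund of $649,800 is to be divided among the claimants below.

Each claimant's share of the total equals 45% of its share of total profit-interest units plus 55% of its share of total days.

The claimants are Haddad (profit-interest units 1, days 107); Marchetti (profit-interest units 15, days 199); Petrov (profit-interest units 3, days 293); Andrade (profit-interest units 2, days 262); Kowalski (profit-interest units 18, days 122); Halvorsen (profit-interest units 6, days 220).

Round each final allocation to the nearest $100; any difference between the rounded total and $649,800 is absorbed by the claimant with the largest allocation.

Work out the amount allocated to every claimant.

Haddad: $38,300 | Marchetti: $156,700 | Petrov: $106,500 | Andrade: $90,800 | Kowalski: $153,200 | Halvorsen: $104,300

Profit-interest units total 45; days total 1,203.
Combined weights (45% profit-interest units + 55% days): Haddad 0.0589; Marchetti 0.2410; Petrov 0.1640; Andrade 0.1398; Kowalski 0.2358; Halvorsen 0.1606.
Unrounded shares: Haddad 38,285.81; Marchetti 156,589.38; Petrov 106,539.11; Andrade 90,831.56; Kowalski 153,208.04; Halvorsen 104,346.10.
Rounded to nearest $100: Haddad $38,300; Marchetti $156,600; Petrov $106,500; Andrade $90,800; Kowalski $153,200; Halvorsen $104,300. Sum = $649,700.
Difference $649,800 − $649,700 = +$100 applied to largest allocation (Marchetti): Marchetti becomes $156,700.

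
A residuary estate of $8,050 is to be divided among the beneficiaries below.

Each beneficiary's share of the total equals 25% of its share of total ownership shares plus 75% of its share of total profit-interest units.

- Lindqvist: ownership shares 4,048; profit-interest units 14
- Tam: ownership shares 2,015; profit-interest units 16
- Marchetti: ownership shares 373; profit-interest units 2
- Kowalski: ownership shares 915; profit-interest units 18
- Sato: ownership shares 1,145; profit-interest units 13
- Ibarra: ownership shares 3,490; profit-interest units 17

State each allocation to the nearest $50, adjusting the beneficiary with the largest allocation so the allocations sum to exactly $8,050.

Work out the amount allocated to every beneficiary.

Lindqvist: $1,750; Tam: $1,550; Marchetti: $200; Kowalski: $1,500; Sato: $1,150; Ibarra: $1,900

Ownership shares total 11,986; profit-interest units total 80.
Blended shares (25% ownership shares + 75% profit-interest units): Lindqvist 0.2157; Tam 0.1920; Marchetti 0.0265; Kowalski 0.1878; Sato 0.1458; Ibarra 0.2322.
Pro-rata amounts: Lindqvist 1,736.24; Tam 1,545.83; Marchetti 213.57; Kowalski 1,512.07; Sato 1,173.34; Ibarra 1,868.95.
Rounded to nearest $50: Lindqvist $1,750; Tam $1,550; Marchetti $200; Kowalski $1,500; Sato $1,150; Ibarra $1,850. Sum = $8,000.
Difference $8,050 − $8,000 = +$50 applied to largest allocation (Ibarra): Ibarra becomes $1,900.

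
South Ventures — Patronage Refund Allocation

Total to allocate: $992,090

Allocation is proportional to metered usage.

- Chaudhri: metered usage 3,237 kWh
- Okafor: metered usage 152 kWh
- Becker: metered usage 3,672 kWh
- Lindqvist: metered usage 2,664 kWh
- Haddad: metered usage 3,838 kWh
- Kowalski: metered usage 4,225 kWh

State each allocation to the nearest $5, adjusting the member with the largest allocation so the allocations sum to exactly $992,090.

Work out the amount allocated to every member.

Chaudhri: $180,535; Okafor: $8,475; Becker: $204,800; Lindqvist: $148,580; Haddad: $214,055; Kowalski: $235,645

Total metered usage = 17,788.
Proportional shares: Chaudhri 3,237/17,788 × $992,090 = 180,537.18; Okafor 152/17,788 × $992,090 = 8,477.49; Becker 3,672/17,788 × $992,090 = 204,798.43; Lindqvist 2,664/17,788 × $992,090 = 148,579.25; Haddad 3,838/17,788 × $992,090 = 214,056.75; Kowalski 4,225/17,788 × $992,090 = 235,640.90.
After rounding ($5): Chaudhri $180,535; Okafor $8,475; Becker $204,800; Lindqvist $148,580; Haddad $214,055; Kowalski $235,640. Sum = $992,085.
Difference $992,090 − $992,085 = +$5 applied to largest allocation (Kowalski): Kowalski becomes $235,645.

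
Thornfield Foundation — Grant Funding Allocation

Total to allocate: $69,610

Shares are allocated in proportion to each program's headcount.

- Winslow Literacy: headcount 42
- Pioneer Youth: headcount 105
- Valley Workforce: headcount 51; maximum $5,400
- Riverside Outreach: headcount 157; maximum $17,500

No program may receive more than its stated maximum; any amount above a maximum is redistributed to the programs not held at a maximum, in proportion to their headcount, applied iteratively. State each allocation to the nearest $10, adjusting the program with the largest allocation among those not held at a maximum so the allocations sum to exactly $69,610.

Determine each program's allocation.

Winslow Literacy: $13,350 · Pioneer Youth: $33,360 · Valley Workforce: $5,400 · Riverside Outreach: $17,500

Headcount total: 355.
Unconstrained shares: Winslow Literacy 8,235.55; Pioneer Youth 20,588.87; Valley Workforce 10,000.31; Riverside Outreach 30,785.27.
Held at cap: Valley Workforce ($5,400), Riverside Outreach ($17,500); residual $46,710 reallocated over remaining headcount 147.
Shares after redistribution: Winslow Literacy 13,345.71 → $13,350; Pioneer Youth 33,364.29 → $33,360.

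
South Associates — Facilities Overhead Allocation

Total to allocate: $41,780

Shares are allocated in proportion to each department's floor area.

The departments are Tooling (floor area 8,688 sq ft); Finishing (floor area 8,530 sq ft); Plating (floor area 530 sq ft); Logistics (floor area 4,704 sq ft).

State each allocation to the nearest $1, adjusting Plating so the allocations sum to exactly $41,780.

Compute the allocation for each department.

Total floor area = 22,452.
Unrounded shares: Tooling 8,688/22,452 × $41,780 = 16,167.14; Finishing 8,530/22,452 × $41,780 = 15,873.12; Plating 530/22,452 × $41,780 = 986.26; Logistics 4,704/22,452 × $41,780 = 8,753.48.
After rounding ($1): Tooling $16,167; Finishing $15,873; Plating $986; Logistics $8,753. Sum = $41,779.
Difference $41,780 − $41,779 = +$1 applied to Plating: Plating becomes $987.

Tooling: $16,167; Finishing: $15,873; Plating: $987; Logistics: $8,753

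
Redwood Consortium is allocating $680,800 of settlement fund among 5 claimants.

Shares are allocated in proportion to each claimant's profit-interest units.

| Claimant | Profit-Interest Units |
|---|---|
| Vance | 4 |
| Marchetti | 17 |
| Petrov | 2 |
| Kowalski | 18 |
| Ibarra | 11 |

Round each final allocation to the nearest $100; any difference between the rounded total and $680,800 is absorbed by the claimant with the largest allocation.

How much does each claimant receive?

Vance: $52,400; Marchetti: $222,600; Petrov: $26,200; Kowalski: $235,600; Ibarra: $144,000

Total profit-interest units = 52.
Proportional shares: Vance 4/52 × $680,800 = 52,369.23; Marchetti 17/52 × $680,800 = 222,569.23; Petrov 2/52 × $680,800 = 26,184.62; Kowalski 18/52 × $680,800 = 235,661.54; Ibarra 11/52 × $680,800 = 144,015.38.
At nearest $100: Vance $52,400; Marchetti $222,600; Petrov $26,200; Kowalski $235,700; Ibarra $144,000. Sum = $680,900.
Difference $680,800 − $680,900 = −$100 applied to largest allocation (Kowalski): Kowalski becomes $235,600.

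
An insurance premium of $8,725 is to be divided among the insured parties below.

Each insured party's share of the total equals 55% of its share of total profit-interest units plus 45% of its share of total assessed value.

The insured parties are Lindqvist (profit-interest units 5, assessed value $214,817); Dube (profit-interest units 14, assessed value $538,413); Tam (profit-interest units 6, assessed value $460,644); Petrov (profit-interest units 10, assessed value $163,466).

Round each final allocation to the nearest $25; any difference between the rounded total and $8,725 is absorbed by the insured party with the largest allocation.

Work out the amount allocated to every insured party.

Profit-interest units total 35; assessed value total 1,377,340.
Blended shares (55% profit-interest units + 45% assessed value): Lindqvist 0.1488; Dube 0.3959; Tam 0.2448; Petrov 0.2105.
Unrounded shares: Lindqvist 1,297.89; Dube 3,454.30; Tam 2,135.76; Petrov 1,837.05.
At nearest $25: Lindqvist $1,300; Dube $3,450; Tam $2,125; Petrov $1,825. Sum = $8,700.
Difference $8,725 − $8,700 = +$25 applied to largest allocation (Dube): Dube becomes $3,475.

Lindqvist: $1,300 | Dube: $3,475 | Tam: $2,125 | Petrov: $1,825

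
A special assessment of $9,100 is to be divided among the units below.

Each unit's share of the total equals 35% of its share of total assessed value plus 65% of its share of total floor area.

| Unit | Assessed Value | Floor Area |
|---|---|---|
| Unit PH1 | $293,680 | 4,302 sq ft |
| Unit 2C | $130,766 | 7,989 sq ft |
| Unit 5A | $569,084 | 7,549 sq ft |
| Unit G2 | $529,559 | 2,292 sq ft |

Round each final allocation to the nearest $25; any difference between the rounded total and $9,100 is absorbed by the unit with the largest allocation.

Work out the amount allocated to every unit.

Unit PH1: $1,775; Unit 2C: $2,400; Unit 5A: $3,200; Unit G2: $1,725

Totals — assessed value 1,523,089, floor area 22,132.
Composite weights (35% assessed value + 65% floor area): Unit PH1 0.1938; Unit 2C 0.2647; Unit 5A 0.3525; Unit G2 0.1890.
Proportional shares: Unit PH1 1,763.88; Unit 2C 2,408.59; Unit 5A 3,207.58; Unit G2 1,719.94.
Rounded to nearest $25: Unit PH1 $1,775; Unit 2C $2,400; Unit 5A $3,200; Unit G2 $1,725. Sum = $9,100.
Rounded total matches; no reconciliation needed.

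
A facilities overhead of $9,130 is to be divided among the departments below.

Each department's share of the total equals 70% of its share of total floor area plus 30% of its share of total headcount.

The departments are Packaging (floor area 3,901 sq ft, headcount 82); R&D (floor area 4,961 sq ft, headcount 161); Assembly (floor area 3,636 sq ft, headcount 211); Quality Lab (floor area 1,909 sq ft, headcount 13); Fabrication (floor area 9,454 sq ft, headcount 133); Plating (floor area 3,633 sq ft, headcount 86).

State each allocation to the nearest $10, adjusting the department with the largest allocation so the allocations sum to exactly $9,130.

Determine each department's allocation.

Floor area total 27,494; headcount total 686.
Blended shares (70% floor area + 30% headcount): Packaging 0.1352; R&D 0.1967; Assembly 0.1848; Quality Lab 0.0543; Fabrication 0.2989; Plating 0.1301.
Pro-rata amounts: Packaging 1,234.19; R&D 1,796.01; Assembly 1,687.65; Quality Lab 495.65; Fabrication 2,728.62; Plating 1,187.87.
Rounded to nearest $10: Packaging $1,230; R&D $1,800; Assembly $1,690; Quality Lab $500; Fabrication $2,730; Plating $1,190. Sum = $9,140.
Difference $9,130 − $9,140 = −$10 applied to largest allocation (Fabrication): Fabrication becomes $2,720.

Packaging: $1,230 | R&D: $1,800 | Assembly: $1,690 | Quality Lab: $500 | Fabrication: $2,720 | Plating: $1,190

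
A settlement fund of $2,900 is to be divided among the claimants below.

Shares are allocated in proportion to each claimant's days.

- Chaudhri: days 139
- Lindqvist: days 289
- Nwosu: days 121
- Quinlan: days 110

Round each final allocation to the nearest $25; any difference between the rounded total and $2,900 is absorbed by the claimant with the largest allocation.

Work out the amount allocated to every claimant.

Chaudhri: $600 · Lindqvist: $1,300 · Nwosu: $525 · Quinlan: $475

Total days = 659.
Pro-rata amounts: Chaudhri 139/659 × $2,900 = 611.68; Lindqvist 289/659 × $2,900 = 1,271.78; Nwosu 121/659 × $2,900 = 532.47; Quinlan 110/659 × $2,900 = 484.07.
At nearest $25: Chaudhri $600; Lindqvist $1,275; Nwosu $525; Quinlan $475. Sum = $2,875.
Difference $2,900 − $2,875 = +$25 applied to largest allocation (Lindqvist): Lindqvist becomes $1,300.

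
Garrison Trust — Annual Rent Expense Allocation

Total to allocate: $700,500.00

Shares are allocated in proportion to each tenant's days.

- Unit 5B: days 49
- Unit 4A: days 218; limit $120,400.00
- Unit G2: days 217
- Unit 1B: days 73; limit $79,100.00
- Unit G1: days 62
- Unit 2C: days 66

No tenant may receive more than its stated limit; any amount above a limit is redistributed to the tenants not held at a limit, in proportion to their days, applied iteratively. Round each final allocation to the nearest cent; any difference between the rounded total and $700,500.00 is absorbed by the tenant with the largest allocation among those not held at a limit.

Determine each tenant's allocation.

Unit 5B: $62,307.11 | Unit 4A: $120,400.00 | Unit G2: $275,931.47 | Unit 1B: $79,100.00 | Unit G1: $78,837.56 | Unit 2C: $83,923.86

Days total: 685.
Proportional shares (ignoring caps): Unit 5B 50,108.7591; Unit 4A 222,932.8467; Unit G2 221,910.2190; Unit 1B 74,651.8248; Unit G1 63,402.9197; Unit 2C 67,493.4307.
Cap binds for Unit 4A ($120,400.00); remaining pool $580,100.00 reallocated over remaining days 467.
Cap binds for Unit 1B ($79,100.00); remaining pool $501,000.00 reallocated over remaining days 394.
Remaining shares: Unit 5B 62,307.1066 → $62,307.11; Unit G2 275,931.4721 → $275,931.47; Unit G1 78,837.5635 → $78,837.56; Unit 2C 83,923.8579 → $83,923.86.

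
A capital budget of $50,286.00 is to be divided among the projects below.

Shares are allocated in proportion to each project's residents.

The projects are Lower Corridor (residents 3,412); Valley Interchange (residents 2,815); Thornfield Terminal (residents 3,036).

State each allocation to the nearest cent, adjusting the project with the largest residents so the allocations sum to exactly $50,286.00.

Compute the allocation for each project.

Lower Corridor: $18,522.70 | Valley Interchange: $15,281.78 | Thornfield Terminal: $16,481.52

Combined residents = 3,412 + 2,815 + 3,036 = 9,263.
Proportional shares: Lower Corridor 18,522.7067; Valley Interchange 15,281.7759; Thornfield Terminal 16,481.5174.
Rounded to nearest cent: Lower Corridor $18,522.71; Valley Interchange $15,281.78; Thornfield Terminal $16,481.52. Sum = $50,286.01.
Difference $50,286.00 − $50,286.01 = −$0.01 applied to largest residents (Lower Corridor): Lower Corridor becomes $18,522.70.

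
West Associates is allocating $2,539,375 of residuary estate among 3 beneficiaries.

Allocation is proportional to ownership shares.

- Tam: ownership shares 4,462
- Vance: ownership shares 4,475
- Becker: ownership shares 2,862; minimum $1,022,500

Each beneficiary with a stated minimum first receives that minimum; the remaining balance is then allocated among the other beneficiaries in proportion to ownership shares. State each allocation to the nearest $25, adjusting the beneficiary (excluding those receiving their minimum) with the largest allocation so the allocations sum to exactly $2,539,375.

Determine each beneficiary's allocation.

Tam: $757,325 | Vance: $759,550 | Becker: $1,022,500

Guaranteed amounts: Becker $1,022,500. Remaining pool $1,516,875.
Remaining pool split over remaining ownership shares 8,937: Tam 757,334.26 → $757,325; Vance 759,540.74 → $759,550.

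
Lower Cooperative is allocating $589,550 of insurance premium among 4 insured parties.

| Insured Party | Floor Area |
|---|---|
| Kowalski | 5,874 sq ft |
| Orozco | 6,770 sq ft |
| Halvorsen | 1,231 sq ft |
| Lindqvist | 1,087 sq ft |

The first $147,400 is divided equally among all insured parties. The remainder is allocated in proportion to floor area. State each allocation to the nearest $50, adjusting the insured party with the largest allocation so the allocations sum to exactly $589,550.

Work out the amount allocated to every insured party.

Equal tier: $147,400 ÷ 4 = $36,850 apiece.
Remainder $442,150 by floor area (total 14,962): Kowalski 173,585.69 → $173,600; Orozco 200,063.86 → $200,050; Halvorsen 36,377.93 → $36,400; Lindqvist 32,122.51 → $32,100.
Totals: Kowalski $36,850 + $173,600 = $210,450; Orozco $36,850 + $200,050 = $236,900; Halvorsen $36,850 + $36,400 = $73,250; Lindqvist $36,850 + $32,100 = $68,950.

Kowalski: $210,450 | Orozco: $236,900 | Halvorsen: $73,250 | Lindqvist: $68,950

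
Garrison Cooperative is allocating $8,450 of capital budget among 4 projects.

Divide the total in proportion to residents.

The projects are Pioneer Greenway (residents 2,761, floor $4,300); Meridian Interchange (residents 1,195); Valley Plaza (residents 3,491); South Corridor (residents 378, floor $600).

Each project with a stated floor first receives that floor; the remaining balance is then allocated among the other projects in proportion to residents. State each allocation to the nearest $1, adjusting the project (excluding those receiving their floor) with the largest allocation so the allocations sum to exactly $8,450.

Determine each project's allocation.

Fund the minimums — Pioneer Greenway $4,300; South Corridor $600. Balance $3,550.
Balance split over remaining residents 4,686: Meridian Interchange 905.30 → $905; Valley Plaza 2,644.70 → $2,645.

Pioneer Greenway: $4,300 · Meridian Interchange: $905 · Valley Plaza: $2,645 · South Corridor: $600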